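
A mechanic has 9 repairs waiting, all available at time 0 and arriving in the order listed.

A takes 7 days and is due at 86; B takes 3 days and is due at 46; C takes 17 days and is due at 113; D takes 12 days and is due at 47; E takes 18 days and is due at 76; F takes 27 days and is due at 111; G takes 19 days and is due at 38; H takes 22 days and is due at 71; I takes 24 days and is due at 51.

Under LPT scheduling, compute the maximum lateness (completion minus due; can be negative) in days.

LPT (decreasing processing time): F I H G E C D A B.
F: 0→27, due 111, lateness -84
I: 27→51, due 51, lateness 0
H: 51→73, due 71, lateness 2
G: 73→92, due 38, lateness 54
E: 92→110, due 76, lateness 34
C: 110→127, due 113, lateness 14
D: 127→139, due 47, lateness 92
A: 139→146, due 86, lateness 60
B: 146→149, due 46, lateness 103
Maximum = 103.

103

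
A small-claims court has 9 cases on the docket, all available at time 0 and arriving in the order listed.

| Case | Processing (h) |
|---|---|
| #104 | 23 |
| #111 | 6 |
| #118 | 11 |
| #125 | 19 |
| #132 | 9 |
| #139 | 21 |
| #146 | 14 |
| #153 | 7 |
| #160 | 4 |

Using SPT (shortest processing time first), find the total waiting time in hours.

306

SPT (increasing processing time): #160 #111 #153 #132 #118 #146 #125 #139 #104.
#160: waits 0, runs 0→4
#111: waits 4, runs 4→10
#153: waits 10, runs 10→17
#132: waits 17, runs 17→26
#118: waits 26, runs 26→37
#146: waits 37, runs 37→51
#125: waits 51, runs 51→70
#139: waits 70, runs 70→91
#104: waits 91, runs 91→114
Sum = 0+4+10+17+26+37+51+70+91 = 306.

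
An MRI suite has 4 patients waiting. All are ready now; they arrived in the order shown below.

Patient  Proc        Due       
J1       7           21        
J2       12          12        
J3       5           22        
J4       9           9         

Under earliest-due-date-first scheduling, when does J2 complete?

21

EDD (increasing due date): J4 J2 J1 J3.
J4: 0→9
J2: 9→21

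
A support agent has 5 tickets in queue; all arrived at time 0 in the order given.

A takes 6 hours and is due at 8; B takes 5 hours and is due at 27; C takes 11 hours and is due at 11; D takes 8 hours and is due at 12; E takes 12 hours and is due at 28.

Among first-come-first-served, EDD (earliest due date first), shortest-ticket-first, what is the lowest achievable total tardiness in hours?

FIFO (arrival order): A B C D E.
A: 0→6, due 8, tardiness 0
B: 6→11, due 27, tardiness 0
C: 11→22, due 11, tardiness 11
D: 22→30, due 12, tardiness 18
E: 30→42, due 28, tardiness 14
Sum = 0+0+11+18+14 = 43.
EDD (increasing due date): A C D B E.
A: 0→6, due 8, tardiness 0
C: 6→17, due 11, tardiness 6
D: 17→25, due 12, tardiness 13
B: 25→30, due 27, tardiness 3
E: 30→42, due 28, tardiness 14
Sum = 0+6+13+3+14 = 36.
SPT (increasing processing time): B A D C E.
B: 0→5, due 27, tardiness 0
A: 5→11, due 8, tardiness 3
D: 11→19, due 12, tardiness 7
C: 19→30, due 11, tardiness 19
E: 30→42, due 28, tardiness 14
Sum = 0+3+7+19+14 = 43.
FIFO 43, EDD 36, SPT 43 → minimum 36.

36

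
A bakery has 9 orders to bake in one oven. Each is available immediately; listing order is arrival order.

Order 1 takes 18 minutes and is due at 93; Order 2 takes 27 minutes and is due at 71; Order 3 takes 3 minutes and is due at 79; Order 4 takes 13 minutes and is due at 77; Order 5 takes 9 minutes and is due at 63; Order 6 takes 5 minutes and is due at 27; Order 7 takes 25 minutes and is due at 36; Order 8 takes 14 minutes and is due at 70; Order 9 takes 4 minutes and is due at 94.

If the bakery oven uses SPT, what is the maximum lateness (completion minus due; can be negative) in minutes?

SPT (increasing processing time): Order 3 Order 9 Order 6 Order 5 Order 4 Order 8 Order 1 Order 7 Order 2.
Order 3: 0→3, due 79, lateness -76
Order 9: 3→7, due 94, lateness -87
Order 6: 7→12, due 27, lateness -15
Order 5: 12→21, due 63, lateness -42
Order 4: 21→34, due 77, lateness -43
Order 8: 34→48, due 70, lateness -22
Order 1: 48→66, due 93, lateness -27
Order 7: 66→91, due 36, lateness 55
Order 2: 91→118, due 71, lateness 47
Maximum = 55.

55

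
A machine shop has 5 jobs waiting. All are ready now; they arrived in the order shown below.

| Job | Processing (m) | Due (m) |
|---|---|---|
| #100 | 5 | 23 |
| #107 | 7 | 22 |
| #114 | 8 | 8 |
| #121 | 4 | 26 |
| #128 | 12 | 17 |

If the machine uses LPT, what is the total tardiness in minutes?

36

LPT (decreasing processing time): #128 #114 #107 #100 #121.
#128: 0→12, due 17, tardiness 0
#114: 12→20, due 8, tardiness 12
#107: 20→27, due 22, tardiness 5
#100: 27→32, due 23, tardiness 9
#121: 32→36, due 26, tardiness 10
Sum = 0+12+5+9+10 = 36.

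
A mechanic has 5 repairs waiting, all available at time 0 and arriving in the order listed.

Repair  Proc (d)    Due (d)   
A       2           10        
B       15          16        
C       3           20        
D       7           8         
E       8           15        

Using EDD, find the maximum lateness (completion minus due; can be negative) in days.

16

EDD (increasing due date): D A E B C.
D: 0→7, due 8, lateness -1
A: 7→9, due 10, lateness -1
E: 9→17, due 15, lateness 2
B: 17→32, due 16, lateness 16
C: 32→35, due 20, lateness 15
Maximum = 16.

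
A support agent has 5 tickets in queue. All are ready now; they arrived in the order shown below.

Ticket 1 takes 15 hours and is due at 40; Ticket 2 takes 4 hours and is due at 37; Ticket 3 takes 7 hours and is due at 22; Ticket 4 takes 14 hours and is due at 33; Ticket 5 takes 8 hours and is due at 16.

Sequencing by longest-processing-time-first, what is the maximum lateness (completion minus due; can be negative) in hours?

22

LPT (decreasing processing time): Ticket 1 Ticket 4 Ticket 5 Ticket 3 Ticket 2.
Ticket 1: 0→15, due 40, lateness -25
Ticket 4: 15→29, due 33, lateness -4
Ticket 5: 29→37, due 16, lateness 21
Ticket 3: 37→44, due 22, lateness 22
Ticket 2: 44→48, due 37, lateness 11
Maximum = 22.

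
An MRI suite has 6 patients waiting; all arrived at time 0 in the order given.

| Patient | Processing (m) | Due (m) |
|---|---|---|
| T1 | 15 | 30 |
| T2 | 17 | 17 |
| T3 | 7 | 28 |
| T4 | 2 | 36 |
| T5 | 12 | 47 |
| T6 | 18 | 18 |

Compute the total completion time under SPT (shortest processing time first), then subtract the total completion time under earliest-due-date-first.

-89

SPT (increasing processing time): T4 T3 T5 T1 T2 T6.
T4: 0→2
T3: 2→9
T5: 9→21
T1: 21→36
T2: 36→53
T6: 53→71
Sum = 2+9+21+36+53+71 = 192.
EDD (increasing due date): T2 T6 T3 T1 T4 T5.
T2: 0→17
T6: 17→35
T3: 35→42
T1: 42→57
T4: 57→59
T5: 59→71
Sum = 17+35+42+57+59+71 = 281.
Difference = 192 − 281 = -89.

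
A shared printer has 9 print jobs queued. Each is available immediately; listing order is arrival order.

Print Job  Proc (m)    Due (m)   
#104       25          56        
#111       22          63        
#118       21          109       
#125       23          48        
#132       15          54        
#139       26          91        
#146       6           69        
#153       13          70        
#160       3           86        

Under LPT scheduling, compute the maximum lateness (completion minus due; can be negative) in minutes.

LPT (decreasing processing time): #139 #104 #125 #111 #118 #132 #153 #146 #160.
#139: 0→26, due 91, lateness -65
#104: 26→51, due 56, lateness -5
#125: 51→74, due 48, lateness 26
#111: 74→96, due 63, lateness 33
#118: 96→117, due 109, lateness 8
#132: 117→132, due 54, lateness 78
#153: 132→145, due 70, lateness 75
#146: 145→151, due 69, lateness 82
#160: 151→154, due 86, lateness 68
Maximum = 82.

82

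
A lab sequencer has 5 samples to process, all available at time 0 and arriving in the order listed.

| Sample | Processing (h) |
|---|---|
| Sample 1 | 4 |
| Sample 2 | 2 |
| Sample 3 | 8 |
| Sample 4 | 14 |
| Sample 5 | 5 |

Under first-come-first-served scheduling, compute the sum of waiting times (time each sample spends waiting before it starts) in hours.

52

FIFO (arrival order): Sample 1 Sample 2 Sample 3 Sample 4 Sample 5.
Sample 1: waits 0, runs 0→4
Sample 2: waits 4, runs 4→6
Sample 3: waits 6, runs 6→14
Sample 4: waits 14, runs 14→28
Sample 5: waits 28, runs 28→33
Sum = 0+4+6+14+28 = 52.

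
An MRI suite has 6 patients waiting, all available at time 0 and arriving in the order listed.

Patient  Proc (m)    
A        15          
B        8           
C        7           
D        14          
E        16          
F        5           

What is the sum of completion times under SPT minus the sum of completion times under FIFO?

SPT (increasing processing time): F C B D A E.
F: 0→5
C: 5→12
B: 12→20
D: 20→34
A: 34→49
E: 49→65
Sum = 5+12+20+34+49+65 = 185.
FIFO (arrival order): A B C D E F.
A: 0→15
B: 15→23
C: 23→30
D: 30→44
E: 44→60
F: 60→65
Sum = 15+23+30+44+60+65 = 237.
Difference = 185 − 237 = -52.

-52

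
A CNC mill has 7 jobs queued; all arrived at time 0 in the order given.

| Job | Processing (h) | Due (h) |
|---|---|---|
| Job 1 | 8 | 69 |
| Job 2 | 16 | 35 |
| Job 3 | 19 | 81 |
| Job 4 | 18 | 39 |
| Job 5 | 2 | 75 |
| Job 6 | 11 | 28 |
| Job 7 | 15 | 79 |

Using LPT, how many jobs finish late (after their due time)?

4

LPT (decreasing processing time): Job 3 Job 4 Job 2 Job 7 Job 6 Job 1 Job 5.
Job 3: 0→19, due 81, tardiness 0
Job 4: 19→37, due 39, tardiness 0
Job 2: 37→53, due 35, tardiness 18
Job 7: 53→68, due 79, tardiness 0
Job 6: 68→79, due 28, tardiness 51
Job 1: 79→87, due 69, tardiness 18
Job 5: 87→89, due 75, tardiness 14
Late jobs: 4.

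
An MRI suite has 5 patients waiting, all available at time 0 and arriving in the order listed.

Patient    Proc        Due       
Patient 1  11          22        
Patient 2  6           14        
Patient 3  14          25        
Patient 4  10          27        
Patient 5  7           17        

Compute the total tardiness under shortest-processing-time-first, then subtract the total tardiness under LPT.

-35

SPT (increasing processing time): Patient 2 Patient 5 Patient 4 Patient 1 Patient 3.
Patient 2: 0→6, due 14, tardiness 0
Patient 5: 6→13, due 17, tardiness 0
Patient 4: 13→23, due 27, tardiness 0
Patient 1: 23→34, due 22, tardiness 12
Patient 3: 34→48, due 25, tardiness 23
Sum = 0+0+0+12+23 = 35.
LPT (decreasing processing time): Patient 3 Patient 1 Patient 4 Patient 5 Patient 2.
Patient 3: 0→14, due 25, tardiness 0
Patient 1: 14→25, due 22, tardiness 3
Patient 4: 25→35, due 27, tardiness 8
Patient 5: 35→42, due 17, tardiness 25
Patient 2: 42→48, due 14, tardiness 34
Sum = 0+3+8+25+34 = 70.
Difference = 35 − 70 = -35.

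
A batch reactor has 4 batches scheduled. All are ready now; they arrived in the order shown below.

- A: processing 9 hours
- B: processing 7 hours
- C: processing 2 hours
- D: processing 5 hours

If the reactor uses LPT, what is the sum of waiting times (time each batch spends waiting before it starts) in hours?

LPT (decreasing processing time): A B D C.
A: waits 0, runs 0→9
B: waits 9, runs 9→16
D: waits 16, runs 16→21
C: waits 21, runs 21→23
Sum = 0+9+16+21 = 46.

46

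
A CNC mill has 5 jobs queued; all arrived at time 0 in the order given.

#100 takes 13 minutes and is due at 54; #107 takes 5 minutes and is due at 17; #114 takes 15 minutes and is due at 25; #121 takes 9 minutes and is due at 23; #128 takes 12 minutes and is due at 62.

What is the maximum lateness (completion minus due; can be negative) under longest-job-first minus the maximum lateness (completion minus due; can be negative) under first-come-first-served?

18

LPT (decreasing processing time): #114 #100 #128 #121 #107.
#114: 0→15, due 25, lateness -10
#100: 15→28, due 54, lateness -26
#128: 28→40, due 62, lateness -22
#121: 40→49, due 23, lateness 26
#107: 49→54, due 17, lateness 37
Maximum = 37.
FIFO (arrival order): #100 #107 #114 #121 #128.
#100: 0→13, due 54, lateness -41
#107: 13→18, due 17, lateness 1
#114: 18→33, due 25, lateness 8
#121: 33→42, due 23, lateness 19
#128: 42→54, due 62, lateness -8
Maximum = 19.
Difference = 37 − 19 = 18.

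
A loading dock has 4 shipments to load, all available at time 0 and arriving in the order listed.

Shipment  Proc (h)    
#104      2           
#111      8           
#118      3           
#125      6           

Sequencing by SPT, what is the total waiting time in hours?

18

SPT (increasing processing time): #104 #118 #125 #111.
#104: waits 0, runs 0→2
#118: waits 2, runs 2→5
#125: waits 5, runs 5→11
#111: waits 11, runs 11→19
Sum = 0+2+5+11 = 18.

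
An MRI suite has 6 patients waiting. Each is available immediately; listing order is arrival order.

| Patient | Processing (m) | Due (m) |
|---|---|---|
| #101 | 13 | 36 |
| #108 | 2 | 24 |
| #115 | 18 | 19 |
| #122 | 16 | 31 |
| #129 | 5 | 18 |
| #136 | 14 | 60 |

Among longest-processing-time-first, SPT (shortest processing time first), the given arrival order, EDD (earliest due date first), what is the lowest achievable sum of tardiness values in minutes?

41

LPT (decreasing processing time): #115 #122 #136 #101 #129 #108.
#115: 0→18, due 19, tardiness 0
#122: 18→34, due 31, tardiness 3
#136: 34→48, due 60, tardiness 0
#101: 48→61, due 36, tardiness 25
#129: 61→66, due 18, tardiness 48
#108: 66→68, due 24, tardiness 44
Sum = 0+3+0+25+48+44 = 120.
SPT (increasing processing time): #108 #129 #101 #136 #122 #115.
#108: 0→2, due 24, tardiness 0
#129: 2→7, due 18, tardiness 0
#101: 7→20, due 36, tardiness 0
#136: 20→34, due 60, tardiness 0
#122: 34→50, due 31, tardiness 19
#115: 50→68, due 19, tardiness 49
Sum = 0+0+0+0+19+49 = 68.
FIFO (arrival order): #101 #108 #115 #122 #129 #136.
#101: 0→13, due 36, tardiness 0
#108: 13→15, due 24, tardiness 0
#115: 15→33, due 19, tardiness 14
#122: 33→49, due 31, tardiness 18
#129: 49→54, due 18, tardiness 36
#136: 54→68, due 60, tardiness 8
Sum = 0+0+14+18+36+8 = 76.
EDD (increasing due date): #129 #115 #108 #122 #101 #136.
#129: 0→5, due 18, tardiness 0
#115: 5→23, due 19, tardiness 4
#108: 23→25, due 24, tardiness 1
#122: 25→41, due 31, tardiness 10
#101: 41→54, due 36, tardiness 18
#136: 54→68, due 60, tardiness 8
Sum = 0+4+1+10+18+8 = 41.
LPT 120, SPT 68, FIFO 76, EDD 41 → minimum 41.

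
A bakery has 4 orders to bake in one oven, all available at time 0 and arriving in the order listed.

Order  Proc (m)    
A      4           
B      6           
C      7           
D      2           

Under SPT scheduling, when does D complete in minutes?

2

SPT (increasing processing time): D A B C.
D: 0→2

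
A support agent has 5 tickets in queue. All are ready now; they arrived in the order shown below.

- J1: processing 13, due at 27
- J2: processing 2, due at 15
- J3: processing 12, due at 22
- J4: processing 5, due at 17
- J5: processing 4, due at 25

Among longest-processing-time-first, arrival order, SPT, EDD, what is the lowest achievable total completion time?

LPT (decreasing processing time): J1 J3 J4 J5 J2.
J1: 0→13
J3: 13→25
J4: 25→30
J5: 30→34
J2: 34→36
Sum = 13+25+30+34+36 = 138.
FIFO (arrival order): J1 J2 J3 J4 J5.
J1: 0→13
J2: 13→15
J3: 15→27
J4: 27→32
J5: 32→36
Sum = 13+15+27+32+36 = 123.
SPT (increasing processing time): J2 J5 J4 J3 J1.
J2: 0→2
J5: 2→6
J4: 6→11
J3: 11→23
J1: 23→36
Sum = 2+6+11+23+36 = 78.
EDD (increasing due date): J2 J4 J3 J5 J1.
J2: 0→2
J4: 2→7
J3: 7→19
J5: 19→23
J1: 23→36
Sum = 2+7+19+23+36 = 87.
LPT 138, FIFO 123, SPT 78, EDD 87 → minimum 78.

78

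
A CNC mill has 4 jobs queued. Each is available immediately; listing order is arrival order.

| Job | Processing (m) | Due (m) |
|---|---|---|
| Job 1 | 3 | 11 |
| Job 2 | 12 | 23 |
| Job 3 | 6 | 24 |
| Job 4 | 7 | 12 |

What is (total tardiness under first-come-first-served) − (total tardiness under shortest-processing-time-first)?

7

FIFO (arrival order): Job 1 Job 2 Job 3 Job 4.
Job 1: 0→3, due 11, tardiness 0
Job 2: 3→15, due 23, tardiness 0
Job 3: 15→21, due 24, tardiness 0
Job 4: 21→28, due 12, tardiness 16
Sum = 0+0+0+16 = 16.
SPT (increasing processing time): Job 1 Job 3 Job 4 Job 2.
Job 1: 0→3, due 11, tardiness 0
Job 3: 3→9, due 24, tardiness 0
Job 4: 9→16, due 12, tardiness 4
Job 2: 16→28, due 23, tardiness 5
Sum = 0+0+4+5 = 9.
Difference = 16 − 9 = 7.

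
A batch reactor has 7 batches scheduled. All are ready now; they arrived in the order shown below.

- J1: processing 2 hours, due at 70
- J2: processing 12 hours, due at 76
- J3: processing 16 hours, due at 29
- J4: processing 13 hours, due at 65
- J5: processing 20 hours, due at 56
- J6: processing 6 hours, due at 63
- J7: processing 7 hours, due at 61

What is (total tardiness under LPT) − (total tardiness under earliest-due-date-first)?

LPT (decreasing processing time): J5 J3 J4 J2 J7 J6 J1.
J5: 0→20, due 56, tardiness 0
J3: 20→36, due 29, tardiness 7
J4: 36→49, due 65, tardiness 0
J2: 49→61, due 76, tardiness 0
J7: 61→68, due 61, tardiness 7
J6: 68→74, due 63, tardiness 11
J1: 74→76, due 70, tardiness 6
Sum = 0+7+0+0+7+11+6 = 31.
EDD (increasing due date): J3 J5 J7 J6 J4 J1 J2.
J3: 0→16, due 29, tardiness 0
J5: 16→36, due 56, tardiness 0
J7: 36→43, due 61, tardiness 0
J6: 43→49, due 63, tardiness 0
J4: 49→62, due 65, tardiness 0
J1: 62→64, due 70, tardiness 0
J2: 64→76, due 76, tardiness 0
Sum = 0+0+0+0+0+0+0 = 0.
Difference = 31 − 0 = 31.

31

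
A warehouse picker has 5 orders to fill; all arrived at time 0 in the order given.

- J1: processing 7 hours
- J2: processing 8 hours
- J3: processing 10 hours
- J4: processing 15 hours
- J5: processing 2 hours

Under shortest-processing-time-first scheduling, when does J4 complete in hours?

42

SPT (increasing processing time): J5 J1 J2 J3 J4.
J5: 0→2
J1: 2→9
J2: 9→17
J3: 17→27
J4: 27→42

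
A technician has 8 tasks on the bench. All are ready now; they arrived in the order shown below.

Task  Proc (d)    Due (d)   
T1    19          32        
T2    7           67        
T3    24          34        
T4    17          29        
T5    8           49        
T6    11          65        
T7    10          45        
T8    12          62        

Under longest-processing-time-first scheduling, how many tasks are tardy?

LPT (decreasing processing time): T3 T1 T4 T8 T6 T7 T5 T2.
T3: 0→24, due 34, tardiness 0
T1: 24→43, due 32, tardiness 11
T4: 43→60, due 29, tardiness 31
T8: 60→72, due 62, tardiness 10
T6: 72→83, due 65, tardiness 18
T7: 83→93, due 45, tardiness 48
T5: 93→101, due 49, tardiness 52
T2: 101→108, due 67, tardiness 41
Late tasks: 7.

7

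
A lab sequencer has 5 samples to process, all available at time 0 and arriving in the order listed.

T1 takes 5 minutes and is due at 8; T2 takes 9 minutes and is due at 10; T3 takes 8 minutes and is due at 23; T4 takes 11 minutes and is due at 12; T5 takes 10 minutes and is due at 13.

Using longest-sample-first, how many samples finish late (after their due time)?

4

LPT (decreasing processing time): T4 T5 T2 T3 T1.
T4: 0→11, due 12, tardiness 0
T5: 11→21, due 13, tardiness 8
T2: 21→30, due 10, tardiness 20
T3: 30→38, due 23, tardiness 15
T1: 38→43, due 8, tardiness 35
Late samples: 4.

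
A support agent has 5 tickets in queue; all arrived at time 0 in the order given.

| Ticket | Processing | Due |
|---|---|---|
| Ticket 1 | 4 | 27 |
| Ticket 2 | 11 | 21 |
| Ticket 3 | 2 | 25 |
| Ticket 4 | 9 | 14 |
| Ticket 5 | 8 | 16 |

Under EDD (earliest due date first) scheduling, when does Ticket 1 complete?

34

EDD (increasing due date): Ticket 4 Ticket 5 Ticket 2 Ticket 3 Ticket 1.
Ticket 4: 0→9
Ticket 5: 9→17
Ticket 2: 17→28
Ticket 3: 28→30
Ticket 1: 30→34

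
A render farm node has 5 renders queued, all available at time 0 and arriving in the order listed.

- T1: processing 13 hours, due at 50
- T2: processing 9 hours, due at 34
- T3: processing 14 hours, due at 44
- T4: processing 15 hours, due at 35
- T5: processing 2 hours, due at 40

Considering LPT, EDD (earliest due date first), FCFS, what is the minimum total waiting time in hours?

LPT (decreasing processing time): T4 T3 T1 T2 T5.
T4: waits 0, runs 0→15
T3: waits 15, runs 15→29
T1: waits 29, runs 29→42
T2: waits 42, runs 42→51
T5: waits 51, runs 51→53
Sum = 0+15+29+42+51 = 137.
EDD (increasing due date): T2 T4 T5 T3 T1.
T2: waits 0, runs 0→9
T4: waits 9, runs 9→24
T5: waits 24, runs 24→26
T3: waits 26, runs 26→40
T1: waits 40, runs 40→53
Sum = 0+9+24+26+40 = 99.
FIFO (arrival order): T1 T2 T3 T4 T5.
T1: waits 0, runs 0→13
T2: waits 13, runs 13→22
T3: waits 22, runs 22→36
T4: waits 36, runs 36→51
T5: waits 51, runs 51→53
Sum = 0+13+22+36+51 = 122.
LPT 137, EDD 99, FIFO 122 → minimum 99.

99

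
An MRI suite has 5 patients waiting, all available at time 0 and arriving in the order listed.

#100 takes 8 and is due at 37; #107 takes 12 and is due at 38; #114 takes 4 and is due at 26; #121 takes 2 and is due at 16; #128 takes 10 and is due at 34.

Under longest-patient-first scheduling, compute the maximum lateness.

LPT (decreasing processing time): #107 #128 #100 #114 #121.
#107: 0→12, due 38, lateness -26
#128: 12→22, due 34, lateness -12
#100: 22→30, due 37, lateness -7
#114: 30→34, due 26, lateness 8
#121: 34→36, due 16, lateness 20
Maximum = 20.

20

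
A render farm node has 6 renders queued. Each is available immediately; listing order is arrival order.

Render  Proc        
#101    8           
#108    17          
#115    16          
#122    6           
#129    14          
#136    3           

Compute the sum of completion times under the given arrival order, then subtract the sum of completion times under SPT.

75

FIFO (arrival order): #101 #108 #115 #122 #129 #136.
#101: 0→8
#108: 8→25
#115: 25→41
#122: 41→47
#129: 47→61
#136: 61→64
Sum = 8+25+41+47+61+64 = 246.
SPT (increasing processing time): #136 #122 #101 #129 #115 #108.
#136: 0→3
#122: 3→9
#101: 9→17
#129: 17→31
#115: 31→47
#108: 47→64
Sum = 3+9+17+31+47+64 = 171.
Difference = 246 − 171 = 75.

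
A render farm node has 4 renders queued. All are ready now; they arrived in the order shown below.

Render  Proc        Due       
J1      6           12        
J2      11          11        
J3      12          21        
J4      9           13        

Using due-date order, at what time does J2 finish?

EDD (increasing due date): J2 J1 J4 J3.
J2: 0→11

11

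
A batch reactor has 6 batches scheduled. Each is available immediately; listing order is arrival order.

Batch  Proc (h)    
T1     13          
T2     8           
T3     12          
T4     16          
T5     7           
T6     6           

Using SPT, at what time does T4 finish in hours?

SPT (increasing processing time): T6 T5 T2 T3 T1 T4.
T6: 0→6
T5: 6→13
T2: 13→21
T3: 21→33
T1: 33→46
T4: 46→62

62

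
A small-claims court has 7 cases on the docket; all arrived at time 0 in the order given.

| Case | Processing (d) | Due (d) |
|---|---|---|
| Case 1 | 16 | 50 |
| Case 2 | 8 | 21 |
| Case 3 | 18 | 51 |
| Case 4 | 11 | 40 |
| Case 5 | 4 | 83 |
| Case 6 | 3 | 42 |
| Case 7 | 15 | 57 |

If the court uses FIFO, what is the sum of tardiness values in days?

52

FIFO (arrival order): Case 1 Case 2 Case 3 Case 4 Case 5 Case 6 Case 7.
Case 1: 0→16, due 50, tardiness 0
Case 2: 16→24, due 21, tardiness 3
Case 3: 24→42, due 51, tardiness 0
Case 4: 42→53, due 40, tardiness 13
Case 5: 53→57, due 83, tardiness 0
Case 6: 57→60, due 42, tardiness 18
Case 7: 60→75, due 57, tardiness 18
Sum = 0+3+0+13+0+18+18 = 52.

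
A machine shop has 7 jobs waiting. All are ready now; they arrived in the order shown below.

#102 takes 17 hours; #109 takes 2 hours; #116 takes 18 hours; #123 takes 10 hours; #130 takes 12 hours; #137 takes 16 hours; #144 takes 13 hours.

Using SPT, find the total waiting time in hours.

SPT (increasing processing time): #109 #123 #130 #144 #137 #102 #116.
#109: waits 0, runs 0→2
#123: waits 2, runs 2→12
#130: waits 12, runs 12→24
#144: waits 24, runs 24→37
#137: waits 37, runs 37→53
#102: waits 53, runs 53→70
#116: waits 70, runs 70→88
Sum = 0+2+12+24+37+53+70 = 198.

198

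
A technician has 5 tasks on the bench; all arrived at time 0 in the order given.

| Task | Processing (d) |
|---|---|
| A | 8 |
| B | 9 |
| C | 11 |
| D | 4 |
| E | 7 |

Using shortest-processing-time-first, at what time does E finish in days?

SPT (increasing processing time): D E A B C.
D: 0→4
E: 4→11

11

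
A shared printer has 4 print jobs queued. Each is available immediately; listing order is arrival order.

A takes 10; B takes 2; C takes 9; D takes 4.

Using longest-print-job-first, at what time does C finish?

LPT (decreasing processing time): A C D B.
A: 0→10
C: 10→19

19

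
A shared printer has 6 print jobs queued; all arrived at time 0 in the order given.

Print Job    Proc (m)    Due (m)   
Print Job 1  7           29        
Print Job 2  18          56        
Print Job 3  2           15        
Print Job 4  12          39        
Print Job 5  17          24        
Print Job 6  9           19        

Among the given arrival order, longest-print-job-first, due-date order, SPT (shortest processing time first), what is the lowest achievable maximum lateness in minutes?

FIFO (arrival order): Print Job 1 Print Job 2 Print Job 3 Print Job 4 Print Job 5 Print Job 6.
Print Job 1: 0→7, due 29, lateness -22
Print Job 2: 7→25, due 56, lateness -31
Print Job 3: 25→27, due 15, lateness 12
Print Job 4: 27→39, due 39, lateness 0
Print Job 5: 39→56, due 24, lateness 32
Print Job 6: 56→65, due 19, lateness 46
Maximum = 46.
LPT (decreasing processing time): Print Job 2 Print Job 5 Print Job 4 Print Job 6 Print Job 1 Print Job 3.
Print Job 2: 0→18, due 56, lateness -38
Print Job 5: 18→35, due 24, lateness 11
Print Job 4: 35→47, due 39, lateness 8
Print Job 6: 47→56, due 19, lateness 37
Print Job 1: 56→63, due 29, lateness 34
Print Job 3: 63→65, due 15, lateness 50
Maximum = 50.
EDD (increasing due date): Print Job 3 Print Job 6 Print Job 5 Print Job 1 Print Job 4 Print Job 2.
Print Job 3: 0→2, due 15, lateness -13
Print Job 6: 2→11, due 19, lateness -8
Print Job 5: 11→28, due 24, lateness 4
Print Job 1: 28→35, due 29, lateness 6
Print Job 4: 35→47, due 39, lateness 8
Print Job 2: 47→65, due 56, lateness 9
Maximum = 9.
SPT (increasing processing time): Print Job 3 Print Job 1 Print Job 6 Print Job 4 Print Job 5 Print Job 2.
Print Job 3: 0→2, due 15, lateness -13
Print Job 1: 2→9, due 29, lateness -20
Print Job 6: 9→18, due 19, lateness -1
Print Job 4: 18→30, due 39, lateness -9
Print Job 5: 30→47, due 24, lateness 23
Print Job 2: 47→65, due 56, lateness 9
Maximum = 23.
FIFO 46, LPT 50, EDD 9, SPT 23 → minimum 9.

9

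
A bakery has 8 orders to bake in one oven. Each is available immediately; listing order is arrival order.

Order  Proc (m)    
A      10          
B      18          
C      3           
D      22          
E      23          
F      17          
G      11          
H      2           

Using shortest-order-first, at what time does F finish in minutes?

SPT (increasing processing time): H C A G F B D E.
H: 0→2
C: 2→5
A: 5→15
G: 15→26
F: 26→43

43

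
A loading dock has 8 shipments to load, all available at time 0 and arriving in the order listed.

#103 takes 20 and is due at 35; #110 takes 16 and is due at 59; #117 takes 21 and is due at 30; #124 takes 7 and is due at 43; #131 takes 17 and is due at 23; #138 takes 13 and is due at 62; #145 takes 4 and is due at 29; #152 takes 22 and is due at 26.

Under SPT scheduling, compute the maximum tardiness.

94

SPT (increasing processing time): #145 #124 #138 #110 #131 #103 #117 #152.
#145: 0→4, due 29, tardiness 0
#124: 4→11, due 43, tardiness 0
#138: 11→24, due 62, tardiness 0
#110: 24→40, due 59, tardiness 0
#131: 40→57, due 23, tardiness 34
#103: 57→77, due 35, tardiness 42
#117: 77→98, due 30, tardiness 68
#152: 98→120, due 26, tardiness 94
Maximum = 94.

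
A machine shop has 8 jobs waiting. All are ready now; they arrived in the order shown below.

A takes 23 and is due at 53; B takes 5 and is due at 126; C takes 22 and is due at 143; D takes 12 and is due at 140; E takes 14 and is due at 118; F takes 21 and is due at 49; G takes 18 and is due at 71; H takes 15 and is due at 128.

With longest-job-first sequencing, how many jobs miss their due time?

3

LPT (decreasing processing time): A C F G H E D B.
A: 0→23, due 53, tardiness 0
C: 23→45, due 143, tardiness 0
F: 45→66, due 49, tardiness 17
G: 66→84, due 71, tardiness 13
H: 84→99, due 128, tardiness 0
E: 99→113, due 118, tardiness 0
D: 113→125, due 140, tardiness 0
B: 125→130, due 126, tardiness 4
Late jobs: 3.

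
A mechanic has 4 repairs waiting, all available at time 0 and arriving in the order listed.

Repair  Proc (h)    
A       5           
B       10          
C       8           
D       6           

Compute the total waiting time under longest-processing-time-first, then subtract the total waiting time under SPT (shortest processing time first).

LPT (decreasing processing time): B C D A.
B: waits 0, runs 0→10
C: waits 10, runs 10→18
D: waits 18, runs 18→24
A: waits 24, runs 24→29
Sum = 0+10+18+24 = 52.
SPT (increasing processing time): A D C B.
A: waits 0, runs 0→5
D: waits 5, runs 5→11
C: waits 11, runs 11→19
B: waits 19, runs 19→29
Sum = 0+5+11+19 = 35.
Difference = 52 − 35 = 17.

17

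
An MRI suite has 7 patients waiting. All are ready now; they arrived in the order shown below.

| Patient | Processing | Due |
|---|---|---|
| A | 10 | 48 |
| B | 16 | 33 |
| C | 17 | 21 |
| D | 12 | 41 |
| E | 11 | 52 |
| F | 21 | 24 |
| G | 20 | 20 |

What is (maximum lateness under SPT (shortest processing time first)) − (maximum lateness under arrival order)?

SPT (increasing processing time): A E D B C G F.
A: 0→10, due 48, lateness -38
E: 10→21, due 52, lateness -31
D: 21→33, due 41, lateness -8
B: 33→49, due 33, lateness 16
C: 49→66, due 21, lateness 45
G: 66→86, due 20, lateness 66
F: 86→107, due 24, lateness 83
Maximum = 83.
FIFO (arrival order): A B C D E F G.
A: 0→10, due 48, lateness -38
B: 10→26, due 33, lateness -7
C: 26→43, due 21, lateness 22
D: 43→55, due 41, lateness 14
E: 55→66, due 52, lateness 14
F: 66→87, due 24, lateness 63
G: 87→107, due 20, lateness 87
Maximum = 87.
Difference = 83 − 87 = -4.

-4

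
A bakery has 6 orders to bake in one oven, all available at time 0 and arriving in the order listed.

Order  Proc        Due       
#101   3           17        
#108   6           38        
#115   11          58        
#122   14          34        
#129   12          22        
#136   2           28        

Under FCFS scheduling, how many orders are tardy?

2

FIFO (arrival order): #101 #108 #115 #122 #129 #136.
#101: 0→3, due 17, tardiness 0
#108: 3→9, due 38, tardiness 0
#115: 9→20, due 58, tardiness 0
#122: 20→34, due 34, tardiness 0
#129: 34→46, due 22, tardiness 24
#136: 46→48, due 28, tardiness 20
Late orders: 2.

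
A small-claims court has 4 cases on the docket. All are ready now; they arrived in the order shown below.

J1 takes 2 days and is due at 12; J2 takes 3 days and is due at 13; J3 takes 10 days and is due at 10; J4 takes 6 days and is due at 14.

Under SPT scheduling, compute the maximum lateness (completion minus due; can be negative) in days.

11

SPT (increasing processing time): J1 J2 J4 J3.
J1: 0→2, due 12, lateness -10
J2: 2→5, due 13, lateness -8
J4: 5→11, due 14, lateness -3
J3: 11→21, due 10, lateness 11
Maximum = 11.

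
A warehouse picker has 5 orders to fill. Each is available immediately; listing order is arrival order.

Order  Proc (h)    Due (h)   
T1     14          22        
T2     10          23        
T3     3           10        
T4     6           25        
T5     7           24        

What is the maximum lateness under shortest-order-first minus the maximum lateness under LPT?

SPT (increasing processing time): T3 T4 T5 T2 T1.
T3: 0→3, due 10, lateness -7
T4: 3→9, due 25, lateness -16
T5: 9→16, due 24, lateness -8
T2: 16→26, due 23, lateness 3
T1: 26→40, due 22, lateness 18
Maximum = 18.
LPT (decreasing processing time): T1 T2 T5 T4 T3.
T1: 0→14, due 22, lateness -8
T2: 14→24, due 23, lateness 1
T5: 24→31, due 24, lateness 7
T4: 31→37, due 25, lateness 12
T3: 37→40, due 10, lateness 30
Maximum = 30.
Difference = 18 − 30 = -12.

-12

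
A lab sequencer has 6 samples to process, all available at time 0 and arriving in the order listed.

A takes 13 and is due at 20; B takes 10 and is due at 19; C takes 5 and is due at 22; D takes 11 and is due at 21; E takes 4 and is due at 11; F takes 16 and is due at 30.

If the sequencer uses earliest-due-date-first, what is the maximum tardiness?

29

EDD (increasing due date): E B A D C F.
E: 0→4, due 11, tardiness 0
B: 4→14, due 19, tardiness 0
A: 14→27, due 20, tardiness 7
D: 27→38, due 21, tardiness 17
C: 38→43, due 22, tardiness 21
F: 43→59, due 30, tardiness 29
Maximum = 29.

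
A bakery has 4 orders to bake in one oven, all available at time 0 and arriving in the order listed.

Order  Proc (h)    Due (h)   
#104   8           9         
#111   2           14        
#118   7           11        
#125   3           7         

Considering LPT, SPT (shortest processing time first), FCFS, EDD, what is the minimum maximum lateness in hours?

LPT (decreasing processing time): #104 #118 #125 #111.
#104: 0→8, due 9, lateness -1
#118: 8→15, due 11, lateness 4
#125: 15→18, due 7, lateness 11
#111: 18→20, due 14, lateness 6
Maximum = 11.
SPT (increasing processing time): #111 #125 #118 #104.
#111: 0→2, due 14, lateness -12
#125: 2→5, due 7, lateness -2
#118: 5→12, due 11, lateness 1
#104: 12→20, due 9, lateness 11
Maximum = 11.
FIFO (arrival order): #104 #111 #118 #125.
#104: 0→8, due 9, lateness -1
#111: 8→10, due 14, lateness -4
#118: 10→17, due 11, lateness 6
#125: 17→20, due 7, lateness 13
Maximum = 13.
EDD (increasing due date): #125 #104 #118 #111.
#125: 0→3, due 7, lateness -4
#104: 3→11, due 9, lateness 2
#118: 11→18, due 11, lateness 7
#111: 18→20, due 14, lateness 6
Maximum = 7.
LPT 11, SPT 11, FIFO 13, EDD 7 → minimum 7.

7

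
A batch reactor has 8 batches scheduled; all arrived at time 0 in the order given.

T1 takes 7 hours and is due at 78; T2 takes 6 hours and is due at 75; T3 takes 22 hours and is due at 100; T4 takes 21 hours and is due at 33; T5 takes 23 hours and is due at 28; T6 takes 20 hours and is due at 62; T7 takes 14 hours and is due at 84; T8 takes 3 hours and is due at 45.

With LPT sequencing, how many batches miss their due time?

6

LPT (decreasing processing time): T5 T3 T4 T6 T7 T1 T2 T8.
T5: 0→23, due 28, tardiness 0
T3: 23→45, due 100, tardiness 0
T4: 45→66, due 33, tardiness 33
T6: 66→86, due 62, tardiness 24
T7: 86→100, due 84, tardiness 16
T1: 100→107, due 78, tardiness 29
T2: 107→113, due 75, tardiness 38
T8: 113→116, due 45, tardiness 71
Late batches: 6.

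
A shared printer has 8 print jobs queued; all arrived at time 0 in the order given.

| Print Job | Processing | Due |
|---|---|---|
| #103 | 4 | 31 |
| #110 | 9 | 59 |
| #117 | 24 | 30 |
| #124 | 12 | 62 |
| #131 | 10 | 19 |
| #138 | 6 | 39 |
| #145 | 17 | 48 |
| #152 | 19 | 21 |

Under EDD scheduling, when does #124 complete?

EDD (increasing due date): #131 #152 #117 #103 #138 #145 #110 #124.
#131: 0→10
#152: 10→29
#117: 29→53
#103: 53→57
#138: 57→63
#145: 63→80
#110: 80→89
#124: 89→101

101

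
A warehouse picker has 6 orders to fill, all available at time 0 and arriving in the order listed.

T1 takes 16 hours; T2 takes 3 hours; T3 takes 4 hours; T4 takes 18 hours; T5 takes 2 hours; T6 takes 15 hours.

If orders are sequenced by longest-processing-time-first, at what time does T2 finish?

LPT (decreasing processing time): T4 T1 T6 T3 T2 T5.
T4: 0→18
T1: 18→34
T6: 34→49
T3: 49→53
T2: 53→56

56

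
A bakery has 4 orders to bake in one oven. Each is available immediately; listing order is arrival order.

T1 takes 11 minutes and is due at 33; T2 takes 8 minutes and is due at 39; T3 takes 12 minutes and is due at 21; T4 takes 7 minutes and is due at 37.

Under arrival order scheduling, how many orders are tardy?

2

FIFO (arrival order): T1 T2 T3 T4.
T1: 0→11, due 33, tardiness 0
T2: 11→19, due 39, tardiness 0
T3: 19→31, due 21, tardiness 10
T4: 31→38, due 37, tardiness 1
Late orders: 2.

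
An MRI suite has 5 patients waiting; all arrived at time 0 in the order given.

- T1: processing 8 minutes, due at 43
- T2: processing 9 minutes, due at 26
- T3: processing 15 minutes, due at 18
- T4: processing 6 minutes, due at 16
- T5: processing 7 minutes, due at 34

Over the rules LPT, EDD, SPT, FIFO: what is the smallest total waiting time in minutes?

LPT (decreasing processing time): T3 T2 T1 T5 T4.
T3: waits 0, runs 0→15
T2: waits 15, runs 15→24
T1: waits 24, runs 24→32
T5: waits 32, runs 32→39
T4: waits 39, runs 39→45
Sum = 0+15+24+32+39 = 110.
EDD (increasing due date): T4 T3 T2 T5 T1.
T4: waits 0, runs 0→6
T3: waits 6, runs 6→21
T2: waits 21, runs 21→30
T5: waits 30, runs 30→37
T1: waits 37, runs 37→45
Sum = 0+6+21+30+37 = 94.
SPT (increasing processing time): T4 T5 T1 T2 T3.
T4: waits 0, runs 0→6
T5: waits 6, runs 6→13
T1: waits 13, runs 13→21
T2: waits 21, runs 21→30
T3: waits 30, runs 30→45
Sum = 0+6+13+21+30 = 70.
FIFO (arrival order): T1 T2 T3 T4 T5.
T1: waits 0, runs 0→8
T2: waits 8, runs 8→17
T3: waits 17, runs 17→32
T4: waits 32, runs 32→38
T5: waits 38, runs 38→45
Sum = 0+8+17+32+38 = 95.
LPT 110, EDD 94, SPT 70, FIFO 95 → minimum 70.

70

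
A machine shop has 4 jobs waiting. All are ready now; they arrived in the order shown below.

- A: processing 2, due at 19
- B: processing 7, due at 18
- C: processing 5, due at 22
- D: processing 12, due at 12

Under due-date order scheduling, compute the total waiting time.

52

EDD (increasing due date): D B A C.
D: waits 0, runs 0→12
B: waits 12, runs 12→19
A: waits 19, runs 19→21
C: waits 21, runs 21→26
Sum = 0+12+19+21 = 52.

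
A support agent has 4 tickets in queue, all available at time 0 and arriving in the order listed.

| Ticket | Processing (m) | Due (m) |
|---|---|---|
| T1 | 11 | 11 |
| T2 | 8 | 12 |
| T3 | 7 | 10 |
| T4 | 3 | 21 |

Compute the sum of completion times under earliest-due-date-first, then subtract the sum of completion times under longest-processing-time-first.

EDD (increasing due date): T3 T1 T2 T4.
T3: 0→7
T1: 7→18
T2: 18→26
T4: 26→29
Sum = 7+18+26+29 = 80.
LPT (decreasing processing time): T1 T2 T3 T4.
T1: 0→11
T2: 11→19
T3: 19→26
T4: 26→29
Sum = 11+19+26+29 = 85.
Difference = 80 − 85 = -5.

-5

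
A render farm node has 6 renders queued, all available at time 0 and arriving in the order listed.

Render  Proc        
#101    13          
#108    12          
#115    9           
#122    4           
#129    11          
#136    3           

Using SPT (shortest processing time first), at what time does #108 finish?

SPT (increasing processing time): #136 #122 #115 #129 #108 #101.
#136: 0→3
#122: 3→7
#115: 7→16
#129: 16→27
#108: 27→39

39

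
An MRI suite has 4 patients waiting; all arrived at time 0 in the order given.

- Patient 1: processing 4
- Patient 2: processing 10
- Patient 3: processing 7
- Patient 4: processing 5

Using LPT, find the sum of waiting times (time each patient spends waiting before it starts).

LPT (decreasing processing time): Patient 2 Patient 3 Patient 4 Patient 1.
Patient 2: waits 0, runs 0→10
Patient 3: waits 10, runs 10→17
Patient 4: waits 17, runs 17→22
Patient 1: waits 22, runs 22→26
Sum = 0+10+17+22 = 49.

49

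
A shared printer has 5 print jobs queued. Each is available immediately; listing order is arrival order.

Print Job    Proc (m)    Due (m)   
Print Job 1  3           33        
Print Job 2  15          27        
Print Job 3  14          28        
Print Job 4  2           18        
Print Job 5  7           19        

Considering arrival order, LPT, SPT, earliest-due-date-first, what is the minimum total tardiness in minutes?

14

FIFO (arrival order): Print Job 1 Print Job 2 Print Job 3 Print Job 4 Print Job 5.
Print Job 1: 0→3, due 33, tardiness 0
Print Job 2: 3→18, due 27, tardiness 0
Print Job 3: 18→32, due 28, tardiness 4
Print Job 4: 32→34, due 18, tardiness 16
Print Job 5: 34→41, due 19, tardiness 22
Sum = 0+0+4+16+22 = 42.
LPT (decreasing processing time): Print Job 2 Print Job 3 Print Job 5 Print Job 1 Print Job 4.
Print Job 2: 0→15, due 27, tardiness 0
Print Job 3: 15→29, due 28, tardiness 1
Print Job 5: 29→36, due 19, tardiness 17
Print Job 1: 36→39, due 33, tardiness 6
Print Job 4: 39→41, due 18, tardiness 23
Sum = 0+1+17+6+23 = 47.
SPT (increasing processing time): Print Job 4 Print Job 1 Print Job 5 Print Job 3 Print Job 2.
Print Job 4: 0→2, due 18, tardiness 0
Print Job 1: 2→5, due 33, tardiness 0
Print Job 5: 5→12, due 19, tardiness 0
Print Job 3: 12→26, due 28, tardiness 0
Print Job 2: 26→41, due 27, tardiness 14
Sum = 0+0+0+0+14 = 14.
EDD (increasing due date): Print Job 4 Print Job 5 Print Job 2 Print Job 3 Print Job 1.
Print Job 4: 0→2, due 18, tardiness 0
Print Job 5: 2→9, due 19, tardiness 0
Print Job 2: 9→24, due 27, tardiness 0
Print Job 3: 24→38, due 28, tardiness 10
Print Job 1: 38→41, due 33, tardiness 8
Sum = 0+0+0+10+8 = 18.
FIFO 42, LPT 47, SPT 14, EDD 18 → minimum 14.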